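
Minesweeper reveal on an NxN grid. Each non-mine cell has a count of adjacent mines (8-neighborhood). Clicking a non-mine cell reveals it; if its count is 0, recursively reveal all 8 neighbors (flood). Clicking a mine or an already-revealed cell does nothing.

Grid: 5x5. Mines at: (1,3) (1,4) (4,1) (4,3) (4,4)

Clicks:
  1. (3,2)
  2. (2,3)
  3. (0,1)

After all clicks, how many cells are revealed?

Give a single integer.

Answer: 13

Derivation:
Click 1 (3,2) count=2: revealed 1 new [(3,2)] -> total=1
Click 2 (2,3) count=2: revealed 1 new [(2,3)] -> total=2
Click 3 (0,1) count=0: revealed 11 new [(0,0) (0,1) (0,2) (1,0) (1,1) (1,2) (2,0) (2,1) (2,2) (3,0) (3,1)] -> total=13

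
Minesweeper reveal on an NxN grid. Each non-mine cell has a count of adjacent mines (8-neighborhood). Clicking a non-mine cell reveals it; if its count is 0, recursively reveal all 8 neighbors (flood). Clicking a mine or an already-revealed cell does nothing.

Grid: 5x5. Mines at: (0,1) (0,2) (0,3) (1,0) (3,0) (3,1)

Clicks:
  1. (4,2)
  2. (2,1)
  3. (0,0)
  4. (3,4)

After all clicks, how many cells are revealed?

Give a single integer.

Click 1 (4,2) count=1: revealed 1 new [(4,2)] -> total=1
Click 2 (2,1) count=3: revealed 1 new [(2,1)] -> total=2
Click 3 (0,0) count=2: revealed 1 new [(0,0)] -> total=3
Click 4 (3,4) count=0: revealed 11 new [(1,2) (1,3) (1,4) (2,2) (2,3) (2,4) (3,2) (3,3) (3,4) (4,3) (4,4)] -> total=14

Answer: 14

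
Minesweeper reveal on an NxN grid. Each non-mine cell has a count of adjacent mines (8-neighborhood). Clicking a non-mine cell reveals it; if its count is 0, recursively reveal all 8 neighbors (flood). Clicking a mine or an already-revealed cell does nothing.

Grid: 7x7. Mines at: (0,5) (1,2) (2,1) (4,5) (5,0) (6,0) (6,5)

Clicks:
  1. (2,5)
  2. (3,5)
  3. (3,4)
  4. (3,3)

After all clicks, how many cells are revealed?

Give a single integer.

Answer: 27

Derivation:
Click 1 (2,5) count=0: revealed 27 new [(1,3) (1,4) (1,5) (1,6) (2,2) (2,3) (2,4) (2,5) (2,6) (3,1) (3,2) (3,3) (3,4) (3,5) (3,6) (4,1) (4,2) (4,3) (4,4) (5,1) (5,2) (5,3) (5,4) (6,1) (6,2) (6,3) (6,4)] -> total=27
Click 2 (3,5) count=1: revealed 0 new [(none)] -> total=27
Click 3 (3,4) count=1: revealed 0 new [(none)] -> total=27
Click 4 (3,3) count=0: revealed 0 new [(none)] -> total=27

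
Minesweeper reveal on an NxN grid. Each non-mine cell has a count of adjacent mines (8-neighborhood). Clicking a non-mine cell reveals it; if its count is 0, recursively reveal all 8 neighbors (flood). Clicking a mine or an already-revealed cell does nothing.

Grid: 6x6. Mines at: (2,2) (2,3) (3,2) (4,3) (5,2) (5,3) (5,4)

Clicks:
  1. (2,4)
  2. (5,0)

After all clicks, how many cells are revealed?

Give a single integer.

Click 1 (2,4) count=1: revealed 1 new [(2,4)] -> total=1
Click 2 (5,0) count=0: revealed 25 new [(0,0) (0,1) (0,2) (0,3) (0,4) (0,5) (1,0) (1,1) (1,2) (1,3) (1,4) (1,5) (2,0) (2,1) (2,5) (3,0) (3,1) (3,4) (3,5) (4,0) (4,1) (4,4) (4,5) (5,0) (5,1)] -> total=26

Answer: 26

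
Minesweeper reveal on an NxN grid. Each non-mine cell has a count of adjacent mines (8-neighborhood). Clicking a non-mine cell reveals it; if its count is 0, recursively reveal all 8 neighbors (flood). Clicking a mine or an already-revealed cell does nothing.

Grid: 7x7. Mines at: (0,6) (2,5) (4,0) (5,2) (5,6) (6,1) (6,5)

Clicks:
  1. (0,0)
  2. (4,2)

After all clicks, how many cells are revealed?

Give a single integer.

Click 1 (0,0) count=0: revealed 31 new [(0,0) (0,1) (0,2) (0,3) (0,4) (0,5) (1,0) (1,1) (1,2) (1,3) (1,4) (1,5) (2,0) (2,1) (2,2) (2,3) (2,4) (3,0) (3,1) (3,2) (3,3) (3,4) (3,5) (4,1) (4,2) (4,3) (4,4) (4,5) (5,3) (5,4) (5,5)] -> total=31
Click 2 (4,2) count=1: revealed 0 new [(none)] -> total=31

Answer: 31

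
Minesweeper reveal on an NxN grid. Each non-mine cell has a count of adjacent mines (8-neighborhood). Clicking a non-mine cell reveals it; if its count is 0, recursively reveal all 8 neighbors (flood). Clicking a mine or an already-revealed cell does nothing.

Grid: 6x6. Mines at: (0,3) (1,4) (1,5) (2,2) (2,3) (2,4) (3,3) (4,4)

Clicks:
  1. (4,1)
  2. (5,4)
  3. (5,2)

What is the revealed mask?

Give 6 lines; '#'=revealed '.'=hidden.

Answer: ###...
###...
##....
###...
####..
#####.

Derivation:
Click 1 (4,1) count=0: revealed 19 new [(0,0) (0,1) (0,2) (1,0) (1,1) (1,2) (2,0) (2,1) (3,0) (3,1) (3,2) (4,0) (4,1) (4,2) (4,3) (5,0) (5,1) (5,2) (5,3)] -> total=19
Click 2 (5,4) count=1: revealed 1 new [(5,4)] -> total=20
Click 3 (5,2) count=0: revealed 0 new [(none)] -> total=20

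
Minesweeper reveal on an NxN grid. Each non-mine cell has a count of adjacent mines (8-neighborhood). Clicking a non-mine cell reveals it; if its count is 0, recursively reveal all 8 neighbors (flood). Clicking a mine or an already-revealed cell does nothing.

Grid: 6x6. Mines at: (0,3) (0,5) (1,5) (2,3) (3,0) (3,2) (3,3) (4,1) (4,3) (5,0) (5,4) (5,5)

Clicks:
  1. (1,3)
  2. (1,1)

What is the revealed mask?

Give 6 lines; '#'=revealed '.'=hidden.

Answer: ###...
####..
###...
......
......
......

Derivation:
Click 1 (1,3) count=2: revealed 1 new [(1,3)] -> total=1
Click 2 (1,1) count=0: revealed 9 new [(0,0) (0,1) (0,2) (1,0) (1,1) (1,2) (2,0) (2,1) (2,2)] -> total=10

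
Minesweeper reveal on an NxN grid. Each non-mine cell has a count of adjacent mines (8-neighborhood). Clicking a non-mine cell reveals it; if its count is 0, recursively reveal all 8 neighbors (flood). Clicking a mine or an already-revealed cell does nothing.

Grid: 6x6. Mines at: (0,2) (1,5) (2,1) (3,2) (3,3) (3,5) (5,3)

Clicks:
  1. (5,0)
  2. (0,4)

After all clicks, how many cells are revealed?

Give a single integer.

Click 1 (5,0) count=0: revealed 8 new [(3,0) (3,1) (4,0) (4,1) (4,2) (5,0) (5,1) (5,2)] -> total=8
Click 2 (0,4) count=1: revealed 1 new [(0,4)] -> total=9

Answer: 9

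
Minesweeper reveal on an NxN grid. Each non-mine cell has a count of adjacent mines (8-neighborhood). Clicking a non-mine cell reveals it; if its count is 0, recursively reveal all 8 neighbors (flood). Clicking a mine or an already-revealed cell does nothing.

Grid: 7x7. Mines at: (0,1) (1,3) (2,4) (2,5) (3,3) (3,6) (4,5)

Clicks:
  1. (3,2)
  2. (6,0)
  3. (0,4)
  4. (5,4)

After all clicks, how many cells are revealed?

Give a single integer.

Click 1 (3,2) count=1: revealed 1 new [(3,2)] -> total=1
Click 2 (6,0) count=0: revealed 27 new [(1,0) (1,1) (1,2) (2,0) (2,1) (2,2) (3,0) (3,1) (4,0) (4,1) (4,2) (4,3) (4,4) (5,0) (5,1) (5,2) (5,3) (5,4) (5,5) (5,6) (6,0) (6,1) (6,2) (6,3) (6,4) (6,5) (6,6)] -> total=28
Click 3 (0,4) count=1: revealed 1 new [(0,4)] -> total=29
Click 4 (5,4) count=1: revealed 0 new [(none)] -> total=29

Answer: 29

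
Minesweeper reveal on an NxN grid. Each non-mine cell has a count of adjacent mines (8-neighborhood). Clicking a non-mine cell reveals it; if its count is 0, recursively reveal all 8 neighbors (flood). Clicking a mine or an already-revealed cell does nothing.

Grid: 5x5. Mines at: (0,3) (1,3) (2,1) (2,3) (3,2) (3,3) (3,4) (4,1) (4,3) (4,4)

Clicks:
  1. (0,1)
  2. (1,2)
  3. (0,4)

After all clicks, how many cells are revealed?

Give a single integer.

Click 1 (0,1) count=0: revealed 6 new [(0,0) (0,1) (0,2) (1,0) (1,1) (1,2)] -> total=6
Click 2 (1,2) count=4: revealed 0 new [(none)] -> total=6
Click 3 (0,4) count=2: revealed 1 new [(0,4)] -> total=7

Answer: 7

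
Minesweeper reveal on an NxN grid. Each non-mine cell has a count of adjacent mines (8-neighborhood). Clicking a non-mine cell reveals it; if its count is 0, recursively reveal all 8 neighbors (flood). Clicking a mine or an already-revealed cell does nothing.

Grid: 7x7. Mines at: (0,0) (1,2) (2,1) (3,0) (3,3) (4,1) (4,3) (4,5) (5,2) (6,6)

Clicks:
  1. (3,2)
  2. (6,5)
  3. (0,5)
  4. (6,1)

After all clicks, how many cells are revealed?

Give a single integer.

Answer: 18

Derivation:
Click 1 (3,2) count=4: revealed 1 new [(3,2)] -> total=1
Click 2 (6,5) count=1: revealed 1 new [(6,5)] -> total=2
Click 3 (0,5) count=0: revealed 15 new [(0,3) (0,4) (0,5) (0,6) (1,3) (1,4) (1,5) (1,6) (2,3) (2,4) (2,5) (2,6) (3,4) (3,5) (3,6)] -> total=17
Click 4 (6,1) count=1: revealed 1 new [(6,1)] -> total=18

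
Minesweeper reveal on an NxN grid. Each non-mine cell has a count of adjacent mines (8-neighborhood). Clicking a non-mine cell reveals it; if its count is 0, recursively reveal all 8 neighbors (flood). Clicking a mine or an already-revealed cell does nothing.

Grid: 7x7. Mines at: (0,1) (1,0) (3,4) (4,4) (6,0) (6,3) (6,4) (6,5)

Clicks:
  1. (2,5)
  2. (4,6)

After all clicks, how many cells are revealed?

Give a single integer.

Click 1 (2,5) count=1: revealed 1 new [(2,5)] -> total=1
Click 2 (4,6) count=0: revealed 35 new [(0,2) (0,3) (0,4) (0,5) (0,6) (1,1) (1,2) (1,3) (1,4) (1,5) (1,6) (2,0) (2,1) (2,2) (2,3) (2,4) (2,6) (3,0) (3,1) (3,2) (3,3) (3,5) (3,6) (4,0) (4,1) (4,2) (4,3) (4,5) (4,6) (5,0) (5,1) (5,2) (5,3) (5,5) (5,6)] -> total=36

Answer: 36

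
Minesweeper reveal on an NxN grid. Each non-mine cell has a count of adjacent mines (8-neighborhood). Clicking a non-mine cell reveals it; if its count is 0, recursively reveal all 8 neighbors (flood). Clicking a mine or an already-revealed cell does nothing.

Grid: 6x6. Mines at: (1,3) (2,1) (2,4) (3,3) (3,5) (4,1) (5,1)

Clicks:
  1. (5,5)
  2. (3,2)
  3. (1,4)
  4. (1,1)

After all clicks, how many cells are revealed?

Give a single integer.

Answer: 11

Derivation:
Click 1 (5,5) count=0: revealed 8 new [(4,2) (4,3) (4,4) (4,5) (5,2) (5,3) (5,4) (5,5)] -> total=8
Click 2 (3,2) count=3: revealed 1 new [(3,2)] -> total=9
Click 3 (1,4) count=2: revealed 1 new [(1,4)] -> total=10
Click 4 (1,1) count=1: revealed 1 new [(1,1)] -> total=11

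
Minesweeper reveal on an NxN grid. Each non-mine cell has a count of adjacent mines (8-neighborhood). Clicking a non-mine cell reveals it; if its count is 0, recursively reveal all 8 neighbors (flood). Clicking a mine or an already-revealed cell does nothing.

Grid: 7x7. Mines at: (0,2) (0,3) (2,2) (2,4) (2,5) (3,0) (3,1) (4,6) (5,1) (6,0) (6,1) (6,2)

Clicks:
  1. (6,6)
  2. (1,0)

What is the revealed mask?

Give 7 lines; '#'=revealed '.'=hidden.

Answer: ##.....
##.....
##.....
..####.
..####.
..#####
...####

Derivation:
Click 1 (6,6) count=0: revealed 17 new [(3,2) (3,3) (3,4) (3,5) (4,2) (4,3) (4,4) (4,5) (5,2) (5,3) (5,4) (5,5) (5,6) (6,3) (6,4) (6,5) (6,6)] -> total=17
Click 2 (1,0) count=0: revealed 6 new [(0,0) (0,1) (1,0) (1,1) (2,0) (2,1)] -> total=23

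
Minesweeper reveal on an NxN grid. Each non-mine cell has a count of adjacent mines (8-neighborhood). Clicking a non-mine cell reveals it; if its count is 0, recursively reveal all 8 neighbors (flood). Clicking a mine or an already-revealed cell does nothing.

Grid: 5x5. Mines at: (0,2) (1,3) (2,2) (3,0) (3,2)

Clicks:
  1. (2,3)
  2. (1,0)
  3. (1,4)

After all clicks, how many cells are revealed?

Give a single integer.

Answer: 8

Derivation:
Click 1 (2,3) count=3: revealed 1 new [(2,3)] -> total=1
Click 2 (1,0) count=0: revealed 6 new [(0,0) (0,1) (1,0) (1,1) (2,0) (2,1)] -> total=7
Click 3 (1,4) count=1: revealed 1 new [(1,4)] -> total=8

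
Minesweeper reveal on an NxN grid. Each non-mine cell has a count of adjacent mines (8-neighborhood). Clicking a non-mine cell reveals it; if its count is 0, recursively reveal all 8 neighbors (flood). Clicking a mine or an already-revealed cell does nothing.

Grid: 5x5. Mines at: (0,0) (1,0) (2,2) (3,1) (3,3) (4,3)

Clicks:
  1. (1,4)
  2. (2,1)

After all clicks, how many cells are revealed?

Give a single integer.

Click 1 (1,4) count=0: revealed 10 new [(0,1) (0,2) (0,3) (0,4) (1,1) (1,2) (1,3) (1,4) (2,3) (2,4)] -> total=10
Click 2 (2,1) count=3: revealed 1 new [(2,1)] -> total=11

Answer: 11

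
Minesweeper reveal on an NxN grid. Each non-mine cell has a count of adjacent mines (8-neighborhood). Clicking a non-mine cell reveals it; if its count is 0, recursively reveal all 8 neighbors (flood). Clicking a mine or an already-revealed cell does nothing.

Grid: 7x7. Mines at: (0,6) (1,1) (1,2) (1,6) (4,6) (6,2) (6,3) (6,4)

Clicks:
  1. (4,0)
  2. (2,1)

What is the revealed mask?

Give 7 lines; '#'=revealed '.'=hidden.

Click 1 (4,0) count=0: revealed 32 new [(0,3) (0,4) (0,5) (1,3) (1,4) (1,5) (2,0) (2,1) (2,2) (2,3) (2,4) (2,5) (3,0) (3,1) (3,2) (3,3) (3,4) (3,5) (4,0) (4,1) (4,2) (4,3) (4,4) (4,5) (5,0) (5,1) (5,2) (5,3) (5,4) (5,5) (6,0) (6,1)] -> total=32
Click 2 (2,1) count=2: revealed 0 new [(none)] -> total=32

Answer: ...###.
...###.
######.
######.
######.
######.
##.....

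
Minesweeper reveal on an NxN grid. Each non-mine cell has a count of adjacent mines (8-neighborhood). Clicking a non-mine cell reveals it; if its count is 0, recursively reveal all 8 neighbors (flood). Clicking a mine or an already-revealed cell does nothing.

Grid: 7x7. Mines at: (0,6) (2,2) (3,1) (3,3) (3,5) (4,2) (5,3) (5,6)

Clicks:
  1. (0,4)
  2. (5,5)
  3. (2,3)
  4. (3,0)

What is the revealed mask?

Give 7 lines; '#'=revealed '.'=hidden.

Answer: ######.
######.
##.###.
#......
.......
.....#.
.......

Derivation:
Click 1 (0,4) count=0: revealed 17 new [(0,0) (0,1) (0,2) (0,3) (0,4) (0,5) (1,0) (1,1) (1,2) (1,3) (1,4) (1,5) (2,0) (2,1) (2,3) (2,4) (2,5)] -> total=17
Click 2 (5,5) count=1: revealed 1 new [(5,5)] -> total=18
Click 3 (2,3) count=2: revealed 0 new [(none)] -> total=18
Click 4 (3,0) count=1: revealed 1 new [(3,0)] -> total=19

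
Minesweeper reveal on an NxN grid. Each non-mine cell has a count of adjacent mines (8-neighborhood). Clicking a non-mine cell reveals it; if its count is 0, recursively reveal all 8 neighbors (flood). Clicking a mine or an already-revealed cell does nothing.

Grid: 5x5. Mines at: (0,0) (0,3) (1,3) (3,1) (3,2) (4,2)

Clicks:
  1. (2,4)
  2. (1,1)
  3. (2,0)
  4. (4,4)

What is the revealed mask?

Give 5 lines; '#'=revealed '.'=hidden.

Click 1 (2,4) count=1: revealed 1 new [(2,4)] -> total=1
Click 2 (1,1) count=1: revealed 1 new [(1,1)] -> total=2
Click 3 (2,0) count=1: revealed 1 new [(2,0)] -> total=3
Click 4 (4,4) count=0: revealed 5 new [(2,3) (3,3) (3,4) (4,3) (4,4)] -> total=8

Answer: .....
.#...
#..##
...##
...##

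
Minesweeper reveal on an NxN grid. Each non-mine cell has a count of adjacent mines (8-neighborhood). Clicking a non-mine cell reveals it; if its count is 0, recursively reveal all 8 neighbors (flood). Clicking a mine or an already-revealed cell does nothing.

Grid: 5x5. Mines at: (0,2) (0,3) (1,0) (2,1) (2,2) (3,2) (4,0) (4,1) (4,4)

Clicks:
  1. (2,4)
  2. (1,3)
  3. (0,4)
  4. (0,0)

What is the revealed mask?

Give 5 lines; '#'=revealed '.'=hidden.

Click 1 (2,4) count=0: revealed 6 new [(1,3) (1,4) (2,3) (2,4) (3,3) (3,4)] -> total=6
Click 2 (1,3) count=3: revealed 0 new [(none)] -> total=6
Click 3 (0,4) count=1: revealed 1 new [(0,4)] -> total=7
Click 4 (0,0) count=1: revealed 1 new [(0,0)] -> total=8

Answer: #...#
...##
...##
...##
.....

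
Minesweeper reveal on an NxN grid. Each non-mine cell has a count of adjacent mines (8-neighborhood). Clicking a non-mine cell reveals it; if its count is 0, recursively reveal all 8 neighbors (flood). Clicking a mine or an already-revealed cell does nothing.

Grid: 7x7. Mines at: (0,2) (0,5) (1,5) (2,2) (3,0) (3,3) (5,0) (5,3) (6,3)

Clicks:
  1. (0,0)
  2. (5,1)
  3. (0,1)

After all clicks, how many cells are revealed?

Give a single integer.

Answer: 7

Derivation:
Click 1 (0,0) count=0: revealed 6 new [(0,0) (0,1) (1,0) (1,1) (2,0) (2,1)] -> total=6
Click 2 (5,1) count=1: revealed 1 new [(5,1)] -> total=7
Click 3 (0,1) count=1: revealed 0 new [(none)] -> total=7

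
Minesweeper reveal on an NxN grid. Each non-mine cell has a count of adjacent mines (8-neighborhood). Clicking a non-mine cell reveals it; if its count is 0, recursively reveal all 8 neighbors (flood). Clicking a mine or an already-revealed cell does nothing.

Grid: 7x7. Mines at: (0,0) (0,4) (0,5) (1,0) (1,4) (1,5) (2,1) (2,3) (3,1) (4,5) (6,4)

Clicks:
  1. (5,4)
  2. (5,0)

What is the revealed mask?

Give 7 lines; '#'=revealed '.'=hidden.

Click 1 (5,4) count=2: revealed 1 new [(5,4)] -> total=1
Click 2 (5,0) count=0: revealed 16 new [(3,2) (3,3) (3,4) (4,0) (4,1) (4,2) (4,3) (4,4) (5,0) (5,1) (5,2) (5,3) (6,0) (6,1) (6,2) (6,3)] -> total=17

Answer: .......
.......
.......
..###..
#####..
#####..
####...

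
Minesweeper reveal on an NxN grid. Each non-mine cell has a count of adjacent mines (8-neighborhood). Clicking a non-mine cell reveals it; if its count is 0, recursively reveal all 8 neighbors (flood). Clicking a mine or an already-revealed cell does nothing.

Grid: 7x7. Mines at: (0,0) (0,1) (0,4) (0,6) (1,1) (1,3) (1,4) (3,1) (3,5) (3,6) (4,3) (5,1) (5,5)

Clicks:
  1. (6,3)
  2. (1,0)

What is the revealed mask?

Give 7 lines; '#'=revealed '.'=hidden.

Click 1 (6,3) count=0: revealed 6 new [(5,2) (5,3) (5,4) (6,2) (6,3) (6,4)] -> total=6
Click 2 (1,0) count=3: revealed 1 new [(1,0)] -> total=7

Answer: .......
#......
.......
.......
.......
..###..
..###..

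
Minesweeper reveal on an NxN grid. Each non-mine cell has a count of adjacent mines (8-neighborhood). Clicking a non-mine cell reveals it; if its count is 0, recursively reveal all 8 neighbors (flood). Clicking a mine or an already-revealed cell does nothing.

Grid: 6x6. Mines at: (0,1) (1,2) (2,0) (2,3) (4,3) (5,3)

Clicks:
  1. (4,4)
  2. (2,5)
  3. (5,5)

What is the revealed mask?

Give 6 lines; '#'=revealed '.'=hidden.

Click 1 (4,4) count=2: revealed 1 new [(4,4)] -> total=1
Click 2 (2,5) count=0: revealed 13 new [(0,3) (0,4) (0,5) (1,3) (1,4) (1,5) (2,4) (2,5) (3,4) (3,5) (4,5) (5,4) (5,5)] -> total=14
Click 3 (5,5) count=0: revealed 0 new [(none)] -> total=14

Answer: ...###
...###
....##
....##
....##
....##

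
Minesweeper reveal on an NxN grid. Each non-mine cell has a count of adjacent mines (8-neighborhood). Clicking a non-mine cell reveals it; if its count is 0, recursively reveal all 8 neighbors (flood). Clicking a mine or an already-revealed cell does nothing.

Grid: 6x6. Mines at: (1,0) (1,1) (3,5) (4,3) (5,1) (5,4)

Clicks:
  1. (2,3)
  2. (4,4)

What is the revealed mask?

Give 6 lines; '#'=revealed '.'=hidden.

Answer: ..####
..####
..####
..###.
....#.
......

Derivation:
Click 1 (2,3) count=0: revealed 15 new [(0,2) (0,3) (0,4) (0,5) (1,2) (1,3) (1,4) (1,5) (2,2) (2,3) (2,4) (2,5) (3,2) (3,3) (3,4)] -> total=15
Click 2 (4,4) count=3: revealed 1 new [(4,4)] -> total=16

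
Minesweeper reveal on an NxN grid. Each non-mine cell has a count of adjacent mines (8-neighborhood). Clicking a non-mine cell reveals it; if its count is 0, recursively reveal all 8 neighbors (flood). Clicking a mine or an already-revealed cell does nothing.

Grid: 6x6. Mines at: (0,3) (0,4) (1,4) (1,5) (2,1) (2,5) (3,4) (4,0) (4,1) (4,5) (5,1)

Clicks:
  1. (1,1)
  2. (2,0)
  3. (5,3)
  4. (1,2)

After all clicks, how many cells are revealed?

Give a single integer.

Answer: 9

Derivation:
Click 1 (1,1) count=1: revealed 1 new [(1,1)] -> total=1
Click 2 (2,0) count=1: revealed 1 new [(2,0)] -> total=2
Click 3 (5,3) count=0: revealed 6 new [(4,2) (4,3) (4,4) (5,2) (5,3) (5,4)] -> total=8
Click 4 (1,2) count=2: revealed 1 new [(1,2)] -> total=9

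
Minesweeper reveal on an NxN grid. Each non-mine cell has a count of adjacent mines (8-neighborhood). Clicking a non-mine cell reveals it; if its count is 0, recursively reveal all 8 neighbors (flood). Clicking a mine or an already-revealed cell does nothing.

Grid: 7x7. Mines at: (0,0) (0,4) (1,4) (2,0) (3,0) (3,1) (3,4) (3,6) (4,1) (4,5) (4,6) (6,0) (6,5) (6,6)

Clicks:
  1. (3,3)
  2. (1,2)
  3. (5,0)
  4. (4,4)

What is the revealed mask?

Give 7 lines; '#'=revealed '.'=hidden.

Click 1 (3,3) count=1: revealed 1 new [(3,3)] -> total=1
Click 2 (1,2) count=0: revealed 9 new [(0,1) (0,2) (0,3) (1,1) (1,2) (1,3) (2,1) (2,2) (2,3)] -> total=10
Click 3 (5,0) count=2: revealed 1 new [(5,0)] -> total=11
Click 4 (4,4) count=2: revealed 1 new [(4,4)] -> total=12

Answer: .###...
.###...
.###...
...#...
....#..
#......
.......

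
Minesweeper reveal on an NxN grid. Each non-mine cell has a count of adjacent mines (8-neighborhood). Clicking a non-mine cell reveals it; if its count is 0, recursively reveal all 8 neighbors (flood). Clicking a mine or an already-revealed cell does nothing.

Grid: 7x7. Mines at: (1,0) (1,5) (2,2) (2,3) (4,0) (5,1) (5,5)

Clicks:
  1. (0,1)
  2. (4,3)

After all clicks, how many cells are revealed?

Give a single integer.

Click 1 (0,1) count=1: revealed 1 new [(0,1)] -> total=1
Click 2 (4,3) count=0: revealed 12 new [(3,2) (3,3) (3,4) (4,2) (4,3) (4,4) (5,2) (5,3) (5,4) (6,2) (6,3) (6,4)] -> total=13

Answer: 13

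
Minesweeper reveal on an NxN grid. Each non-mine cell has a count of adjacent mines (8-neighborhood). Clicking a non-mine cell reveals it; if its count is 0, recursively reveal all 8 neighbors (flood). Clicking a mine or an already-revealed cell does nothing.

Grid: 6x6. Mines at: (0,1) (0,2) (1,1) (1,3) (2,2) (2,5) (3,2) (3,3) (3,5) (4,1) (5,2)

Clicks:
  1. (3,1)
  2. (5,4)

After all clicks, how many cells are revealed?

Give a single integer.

Click 1 (3,1) count=3: revealed 1 new [(3,1)] -> total=1
Click 2 (5,4) count=0: revealed 6 new [(4,3) (4,4) (4,5) (5,3) (5,4) (5,5)] -> total=7

Answer: 7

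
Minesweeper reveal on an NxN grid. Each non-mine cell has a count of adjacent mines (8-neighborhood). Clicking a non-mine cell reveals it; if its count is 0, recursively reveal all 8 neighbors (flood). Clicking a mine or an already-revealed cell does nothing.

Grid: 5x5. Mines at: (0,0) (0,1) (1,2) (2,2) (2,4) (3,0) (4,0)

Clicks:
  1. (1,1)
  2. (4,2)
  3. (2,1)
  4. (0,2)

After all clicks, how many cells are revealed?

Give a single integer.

Click 1 (1,1) count=4: revealed 1 new [(1,1)] -> total=1
Click 2 (4,2) count=0: revealed 8 new [(3,1) (3,2) (3,3) (3,4) (4,1) (4,2) (4,3) (4,4)] -> total=9
Click 3 (2,1) count=3: revealed 1 new [(2,1)] -> total=10
Click 4 (0,2) count=2: revealed 1 new [(0,2)] -> total=11

Answer: 11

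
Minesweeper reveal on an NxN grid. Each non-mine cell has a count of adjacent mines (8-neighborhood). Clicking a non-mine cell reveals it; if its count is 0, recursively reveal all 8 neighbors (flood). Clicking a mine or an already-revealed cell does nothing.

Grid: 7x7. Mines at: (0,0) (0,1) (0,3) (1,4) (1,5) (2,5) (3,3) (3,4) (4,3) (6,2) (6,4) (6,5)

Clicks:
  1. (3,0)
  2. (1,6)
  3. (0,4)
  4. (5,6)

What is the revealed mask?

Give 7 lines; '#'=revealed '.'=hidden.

Click 1 (3,0) count=0: revealed 17 new [(1,0) (1,1) (1,2) (2,0) (2,1) (2,2) (3,0) (3,1) (3,2) (4,0) (4,1) (4,2) (5,0) (5,1) (5,2) (6,0) (6,1)] -> total=17
Click 2 (1,6) count=2: revealed 1 new [(1,6)] -> total=18
Click 3 (0,4) count=3: revealed 1 new [(0,4)] -> total=19
Click 4 (5,6) count=1: revealed 1 new [(5,6)] -> total=20

Answer: ....#..
###...#
###....
###....
###....
###...#
##.....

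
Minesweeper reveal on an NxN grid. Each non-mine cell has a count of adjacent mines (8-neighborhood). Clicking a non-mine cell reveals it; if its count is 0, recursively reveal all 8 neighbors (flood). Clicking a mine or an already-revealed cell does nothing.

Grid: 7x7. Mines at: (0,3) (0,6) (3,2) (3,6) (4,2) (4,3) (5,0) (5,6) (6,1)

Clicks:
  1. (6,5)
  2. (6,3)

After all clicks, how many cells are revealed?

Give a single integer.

Answer: 8

Derivation:
Click 1 (6,5) count=1: revealed 1 new [(6,5)] -> total=1
Click 2 (6,3) count=0: revealed 7 new [(5,2) (5,3) (5,4) (5,5) (6,2) (6,3) (6,4)] -> total=8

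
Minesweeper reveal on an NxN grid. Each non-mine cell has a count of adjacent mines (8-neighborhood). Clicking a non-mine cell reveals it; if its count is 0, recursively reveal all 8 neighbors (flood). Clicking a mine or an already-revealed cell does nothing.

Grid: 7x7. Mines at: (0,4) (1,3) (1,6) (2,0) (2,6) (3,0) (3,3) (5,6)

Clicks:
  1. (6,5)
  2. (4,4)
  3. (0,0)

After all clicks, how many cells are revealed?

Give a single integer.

Click 1 (6,5) count=1: revealed 1 new [(6,5)] -> total=1
Click 2 (4,4) count=1: revealed 1 new [(4,4)] -> total=2
Click 3 (0,0) count=0: revealed 6 new [(0,0) (0,1) (0,2) (1,0) (1,1) (1,2)] -> total=8

Answer: 8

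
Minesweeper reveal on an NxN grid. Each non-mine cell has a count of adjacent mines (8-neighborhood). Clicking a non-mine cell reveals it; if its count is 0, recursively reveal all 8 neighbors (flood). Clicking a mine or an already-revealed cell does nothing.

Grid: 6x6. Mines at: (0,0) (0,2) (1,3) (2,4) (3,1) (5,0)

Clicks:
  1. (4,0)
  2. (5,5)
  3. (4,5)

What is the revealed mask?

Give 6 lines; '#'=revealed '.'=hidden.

Click 1 (4,0) count=2: revealed 1 new [(4,0)] -> total=1
Click 2 (5,5) count=0: revealed 14 new [(3,2) (3,3) (3,4) (3,5) (4,1) (4,2) (4,3) (4,4) (4,5) (5,1) (5,2) (5,3) (5,4) (5,5)] -> total=15
Click 3 (4,5) count=0: revealed 0 new [(none)] -> total=15

Answer: ......
......
......
..####
######
.#####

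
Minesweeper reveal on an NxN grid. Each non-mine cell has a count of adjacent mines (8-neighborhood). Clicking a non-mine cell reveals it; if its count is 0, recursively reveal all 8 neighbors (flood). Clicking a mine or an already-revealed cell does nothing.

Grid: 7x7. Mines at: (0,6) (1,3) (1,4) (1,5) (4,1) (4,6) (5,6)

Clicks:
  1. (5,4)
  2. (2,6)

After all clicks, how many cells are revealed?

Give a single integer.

Click 1 (5,4) count=0: revealed 24 new [(2,2) (2,3) (2,4) (2,5) (3,2) (3,3) (3,4) (3,5) (4,2) (4,3) (4,4) (4,5) (5,0) (5,1) (5,2) (5,3) (5,4) (5,5) (6,0) (6,1) (6,2) (6,3) (6,4) (6,5)] -> total=24
Click 2 (2,6) count=1: revealed 1 new [(2,6)] -> total=25

Answer: 25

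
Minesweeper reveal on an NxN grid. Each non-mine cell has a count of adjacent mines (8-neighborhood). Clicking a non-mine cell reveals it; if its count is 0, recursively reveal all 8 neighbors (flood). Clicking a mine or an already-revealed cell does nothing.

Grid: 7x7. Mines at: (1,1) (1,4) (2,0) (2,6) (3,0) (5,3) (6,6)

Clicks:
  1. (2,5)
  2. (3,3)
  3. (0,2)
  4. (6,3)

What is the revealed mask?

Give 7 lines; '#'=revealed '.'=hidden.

Click 1 (2,5) count=2: revealed 1 new [(2,5)] -> total=1
Click 2 (3,3) count=0: revealed 19 new [(2,1) (2,2) (2,3) (2,4) (3,1) (3,2) (3,3) (3,4) (3,5) (3,6) (4,1) (4,2) (4,3) (4,4) (4,5) (4,6) (5,4) (5,5) (5,6)] -> total=20
Click 3 (0,2) count=1: revealed 1 new [(0,2)] -> total=21
Click 4 (6,3) count=1: revealed 1 new [(6,3)] -> total=22

Answer: ..#....
.......
.#####.
.######
.######
....###
...#...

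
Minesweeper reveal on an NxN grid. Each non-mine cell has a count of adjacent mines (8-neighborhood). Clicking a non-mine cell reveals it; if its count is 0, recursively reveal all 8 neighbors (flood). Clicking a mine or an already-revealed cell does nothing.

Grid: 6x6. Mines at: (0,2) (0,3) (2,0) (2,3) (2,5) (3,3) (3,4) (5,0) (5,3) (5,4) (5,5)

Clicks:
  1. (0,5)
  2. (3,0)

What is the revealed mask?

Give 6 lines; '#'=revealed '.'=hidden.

Click 1 (0,5) count=0: revealed 4 new [(0,4) (0,5) (1,4) (1,5)] -> total=4
Click 2 (3,0) count=1: revealed 1 new [(3,0)] -> total=5

Answer: ....##
....##
......
#.....
......
......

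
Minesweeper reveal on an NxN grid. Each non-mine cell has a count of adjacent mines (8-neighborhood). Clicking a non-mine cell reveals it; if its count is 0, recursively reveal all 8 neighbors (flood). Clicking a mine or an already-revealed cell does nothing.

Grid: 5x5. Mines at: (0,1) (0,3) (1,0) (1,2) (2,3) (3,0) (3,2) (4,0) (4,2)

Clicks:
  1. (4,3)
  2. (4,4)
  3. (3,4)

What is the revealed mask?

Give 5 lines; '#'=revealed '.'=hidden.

Click 1 (4,3) count=2: revealed 1 new [(4,3)] -> total=1
Click 2 (4,4) count=0: revealed 3 new [(3,3) (3,4) (4,4)] -> total=4
Click 3 (3,4) count=1: revealed 0 new [(none)] -> total=4

Answer: .....
.....
.....
...##
...##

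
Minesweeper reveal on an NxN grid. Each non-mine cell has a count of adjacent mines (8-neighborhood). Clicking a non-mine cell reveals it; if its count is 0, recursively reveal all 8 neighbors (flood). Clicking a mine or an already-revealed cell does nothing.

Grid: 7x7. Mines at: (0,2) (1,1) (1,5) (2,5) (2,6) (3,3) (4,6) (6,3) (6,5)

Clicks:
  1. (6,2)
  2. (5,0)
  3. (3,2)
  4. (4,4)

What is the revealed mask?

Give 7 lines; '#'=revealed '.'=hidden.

Answer: .......
.......
###....
###....
###.#..
###....
###....

Derivation:
Click 1 (6,2) count=1: revealed 1 new [(6,2)] -> total=1
Click 2 (5,0) count=0: revealed 14 new [(2,0) (2,1) (2,2) (3,0) (3,1) (3,2) (4,0) (4,1) (4,2) (5,0) (5,1) (5,2) (6,0) (6,1)] -> total=15
Click 3 (3,2) count=1: revealed 0 new [(none)] -> total=15
Click 4 (4,4) count=1: revealed 1 new [(4,4)] -> total=16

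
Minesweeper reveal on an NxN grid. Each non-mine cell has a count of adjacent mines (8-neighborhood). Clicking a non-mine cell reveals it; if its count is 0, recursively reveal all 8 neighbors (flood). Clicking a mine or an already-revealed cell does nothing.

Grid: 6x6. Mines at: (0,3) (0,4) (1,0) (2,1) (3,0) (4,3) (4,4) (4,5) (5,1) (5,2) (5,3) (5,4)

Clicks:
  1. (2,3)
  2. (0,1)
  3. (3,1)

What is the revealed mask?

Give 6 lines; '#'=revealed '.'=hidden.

Click 1 (2,3) count=0: revealed 12 new [(1,2) (1,3) (1,4) (1,5) (2,2) (2,3) (2,4) (2,5) (3,2) (3,3) (3,4) (3,5)] -> total=12
Click 2 (0,1) count=1: revealed 1 new [(0,1)] -> total=13
Click 3 (3,1) count=2: revealed 1 new [(3,1)] -> total=14

Answer: .#....
..####
..####
.#####
......
......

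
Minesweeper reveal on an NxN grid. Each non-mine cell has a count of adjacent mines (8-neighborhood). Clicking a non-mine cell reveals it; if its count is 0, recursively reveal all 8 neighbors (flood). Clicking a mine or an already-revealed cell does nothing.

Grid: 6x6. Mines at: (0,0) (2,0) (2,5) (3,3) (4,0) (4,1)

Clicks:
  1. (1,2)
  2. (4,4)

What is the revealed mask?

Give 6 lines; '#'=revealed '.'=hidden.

Click 1 (1,2) count=0: revealed 14 new [(0,1) (0,2) (0,3) (0,4) (0,5) (1,1) (1,2) (1,3) (1,4) (1,5) (2,1) (2,2) (2,3) (2,4)] -> total=14
Click 2 (4,4) count=1: revealed 1 new [(4,4)] -> total=15

Answer: .#####
.#####
.####.
......
....#.
......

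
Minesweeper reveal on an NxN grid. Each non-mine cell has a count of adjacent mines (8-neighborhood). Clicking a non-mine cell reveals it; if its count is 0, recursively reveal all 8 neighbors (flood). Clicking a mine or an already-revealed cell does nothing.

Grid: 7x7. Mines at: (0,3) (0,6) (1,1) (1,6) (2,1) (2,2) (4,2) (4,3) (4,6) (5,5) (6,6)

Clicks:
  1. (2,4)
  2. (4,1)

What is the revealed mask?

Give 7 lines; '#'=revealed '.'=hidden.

Click 1 (2,4) count=0: revealed 9 new [(1,3) (1,4) (1,5) (2,3) (2,4) (2,5) (3,3) (3,4) (3,5)] -> total=9
Click 2 (4,1) count=1: revealed 1 new [(4,1)] -> total=10

Answer: .......
...###.
...###.
...###.
.#.....
.......
.......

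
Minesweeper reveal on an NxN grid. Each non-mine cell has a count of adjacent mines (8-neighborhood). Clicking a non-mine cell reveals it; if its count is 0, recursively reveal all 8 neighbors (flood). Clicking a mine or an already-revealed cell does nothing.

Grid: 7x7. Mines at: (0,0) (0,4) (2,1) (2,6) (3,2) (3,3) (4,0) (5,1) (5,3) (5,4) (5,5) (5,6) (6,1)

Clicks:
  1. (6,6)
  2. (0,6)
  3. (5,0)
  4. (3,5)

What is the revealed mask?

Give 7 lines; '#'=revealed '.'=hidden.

Click 1 (6,6) count=2: revealed 1 new [(6,6)] -> total=1
Click 2 (0,6) count=0: revealed 4 new [(0,5) (0,6) (1,5) (1,6)] -> total=5
Click 3 (5,0) count=3: revealed 1 new [(5,0)] -> total=6
Click 4 (3,5) count=1: revealed 1 new [(3,5)] -> total=7

Answer: .....##
.....##
.......
.....#.
.......
#......
......#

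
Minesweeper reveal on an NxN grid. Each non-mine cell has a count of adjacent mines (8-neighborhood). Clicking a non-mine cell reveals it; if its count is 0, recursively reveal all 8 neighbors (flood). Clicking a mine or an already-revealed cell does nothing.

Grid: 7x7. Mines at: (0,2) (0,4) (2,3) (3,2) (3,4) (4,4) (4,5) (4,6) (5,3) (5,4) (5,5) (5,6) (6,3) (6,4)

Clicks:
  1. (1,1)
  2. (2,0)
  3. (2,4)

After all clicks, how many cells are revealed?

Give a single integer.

Answer: 18

Derivation:
Click 1 (1,1) count=1: revealed 1 new [(1,1)] -> total=1
Click 2 (2,0) count=0: revealed 16 new [(0,0) (0,1) (1,0) (2,0) (2,1) (3,0) (3,1) (4,0) (4,1) (4,2) (5,0) (5,1) (5,2) (6,0) (6,1) (6,2)] -> total=17
Click 3 (2,4) count=2: revealed 1 new [(2,4)] -> total=18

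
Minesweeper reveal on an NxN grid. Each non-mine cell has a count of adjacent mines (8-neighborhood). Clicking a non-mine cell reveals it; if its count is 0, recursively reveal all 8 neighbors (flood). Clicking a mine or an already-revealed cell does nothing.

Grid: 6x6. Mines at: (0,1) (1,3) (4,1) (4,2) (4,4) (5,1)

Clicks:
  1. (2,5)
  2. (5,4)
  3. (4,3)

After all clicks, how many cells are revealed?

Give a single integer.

Click 1 (2,5) count=0: revealed 8 new [(0,4) (0,5) (1,4) (1,5) (2,4) (2,5) (3,4) (3,5)] -> total=8
Click 2 (5,4) count=1: revealed 1 new [(5,4)] -> total=9
Click 3 (4,3) count=2: revealed 1 new [(4,3)] -> total=10

Answer: 10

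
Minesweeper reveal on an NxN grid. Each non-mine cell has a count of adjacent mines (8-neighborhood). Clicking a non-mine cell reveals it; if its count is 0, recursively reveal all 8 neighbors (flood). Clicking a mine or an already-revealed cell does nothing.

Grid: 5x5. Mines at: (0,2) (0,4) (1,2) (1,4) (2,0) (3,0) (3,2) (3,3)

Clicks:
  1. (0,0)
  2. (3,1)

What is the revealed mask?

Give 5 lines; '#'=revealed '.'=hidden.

Answer: ##...
##...
.....
.#...
.....

Derivation:
Click 1 (0,0) count=0: revealed 4 new [(0,0) (0,1) (1,0) (1,1)] -> total=4
Click 2 (3,1) count=3: revealed 1 new [(3,1)] -> total=5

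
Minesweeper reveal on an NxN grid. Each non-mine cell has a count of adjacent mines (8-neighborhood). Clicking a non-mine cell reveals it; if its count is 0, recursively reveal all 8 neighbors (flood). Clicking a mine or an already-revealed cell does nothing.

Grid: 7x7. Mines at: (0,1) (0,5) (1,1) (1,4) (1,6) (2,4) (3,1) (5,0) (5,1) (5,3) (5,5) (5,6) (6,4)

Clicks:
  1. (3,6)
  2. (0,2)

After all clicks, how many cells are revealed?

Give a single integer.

Answer: 7

Derivation:
Click 1 (3,6) count=0: revealed 6 new [(2,5) (2,6) (3,5) (3,6) (4,5) (4,6)] -> total=6
Click 2 (0,2) count=2: revealed 1 new [(0,2)] -> total=7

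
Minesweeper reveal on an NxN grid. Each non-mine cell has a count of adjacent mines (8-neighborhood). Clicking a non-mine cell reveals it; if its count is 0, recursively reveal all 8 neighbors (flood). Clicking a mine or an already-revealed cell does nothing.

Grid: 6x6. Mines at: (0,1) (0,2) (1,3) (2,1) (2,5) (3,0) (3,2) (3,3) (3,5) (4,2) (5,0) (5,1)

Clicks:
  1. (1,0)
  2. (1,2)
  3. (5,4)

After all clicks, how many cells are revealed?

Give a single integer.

Click 1 (1,0) count=2: revealed 1 new [(1,0)] -> total=1
Click 2 (1,2) count=4: revealed 1 new [(1,2)] -> total=2
Click 3 (5,4) count=0: revealed 6 new [(4,3) (4,4) (4,5) (5,3) (5,4) (5,5)] -> total=8

Answer: 8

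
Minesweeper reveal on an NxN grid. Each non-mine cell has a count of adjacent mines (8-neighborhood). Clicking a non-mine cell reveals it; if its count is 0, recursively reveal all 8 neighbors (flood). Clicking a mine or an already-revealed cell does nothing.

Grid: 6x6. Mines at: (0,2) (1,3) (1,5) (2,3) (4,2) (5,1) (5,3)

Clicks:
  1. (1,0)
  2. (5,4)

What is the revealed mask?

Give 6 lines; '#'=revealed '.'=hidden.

Click 1 (1,0) count=0: revealed 13 new [(0,0) (0,1) (1,0) (1,1) (1,2) (2,0) (2,1) (2,2) (3,0) (3,1) (3,2) (4,0) (4,1)] -> total=13
Click 2 (5,4) count=1: revealed 1 new [(5,4)] -> total=14

Answer: ##....
###...
###...
###...
##....
....#.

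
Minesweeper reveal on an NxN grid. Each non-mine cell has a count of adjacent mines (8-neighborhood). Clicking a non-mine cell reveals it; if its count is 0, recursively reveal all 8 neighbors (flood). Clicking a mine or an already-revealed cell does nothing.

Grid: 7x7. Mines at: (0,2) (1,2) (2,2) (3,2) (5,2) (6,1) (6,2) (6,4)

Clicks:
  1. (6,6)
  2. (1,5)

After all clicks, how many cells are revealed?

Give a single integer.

Answer: 26

Derivation:
Click 1 (6,6) count=0: revealed 26 new [(0,3) (0,4) (0,5) (0,6) (1,3) (1,4) (1,5) (1,6) (2,3) (2,4) (2,5) (2,6) (3,3) (3,4) (3,5) (3,6) (4,3) (4,4) (4,5) (4,6) (5,3) (5,4) (5,5) (5,6) (6,5) (6,6)] -> total=26
Click 2 (1,5) count=0: revealed 0 new [(none)] -> total=26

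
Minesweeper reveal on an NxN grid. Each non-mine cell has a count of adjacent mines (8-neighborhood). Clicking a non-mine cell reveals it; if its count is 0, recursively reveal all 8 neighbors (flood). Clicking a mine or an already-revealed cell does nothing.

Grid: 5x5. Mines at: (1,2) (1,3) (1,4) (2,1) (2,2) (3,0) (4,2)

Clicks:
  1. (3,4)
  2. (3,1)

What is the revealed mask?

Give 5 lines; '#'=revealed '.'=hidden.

Click 1 (3,4) count=0: revealed 6 new [(2,3) (2,4) (3,3) (3,4) (4,3) (4,4)] -> total=6
Click 2 (3,1) count=4: revealed 1 new [(3,1)] -> total=7

Answer: .....
.....
...##
.#.##
...##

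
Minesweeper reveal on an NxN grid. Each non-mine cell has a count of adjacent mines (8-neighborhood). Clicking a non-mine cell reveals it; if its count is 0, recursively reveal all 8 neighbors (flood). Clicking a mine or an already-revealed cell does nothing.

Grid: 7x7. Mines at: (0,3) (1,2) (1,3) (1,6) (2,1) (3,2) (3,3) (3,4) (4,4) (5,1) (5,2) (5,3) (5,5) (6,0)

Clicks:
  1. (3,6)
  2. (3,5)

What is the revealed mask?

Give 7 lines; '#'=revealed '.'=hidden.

Answer: .......
.......
.....##
.....##
.....##
.......
.......

Derivation:
Click 1 (3,6) count=0: revealed 6 new [(2,5) (2,6) (3,5) (3,6) (4,5) (4,6)] -> total=6
Click 2 (3,5) count=2: revealed 0 new [(none)] -> total=6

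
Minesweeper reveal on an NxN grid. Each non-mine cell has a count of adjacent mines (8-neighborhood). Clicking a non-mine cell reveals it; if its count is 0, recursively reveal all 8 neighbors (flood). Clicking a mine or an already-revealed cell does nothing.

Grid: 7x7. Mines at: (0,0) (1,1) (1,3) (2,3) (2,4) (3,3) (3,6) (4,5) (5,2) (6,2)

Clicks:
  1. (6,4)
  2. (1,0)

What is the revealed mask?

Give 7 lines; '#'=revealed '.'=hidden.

Answer: .......
#......
.......
.......
.......
...####
...####

Derivation:
Click 1 (6,4) count=0: revealed 8 new [(5,3) (5,4) (5,5) (5,6) (6,3) (6,4) (6,5) (6,6)] -> total=8
Click 2 (1,0) count=2: revealed 1 new [(1,0)] -> total=9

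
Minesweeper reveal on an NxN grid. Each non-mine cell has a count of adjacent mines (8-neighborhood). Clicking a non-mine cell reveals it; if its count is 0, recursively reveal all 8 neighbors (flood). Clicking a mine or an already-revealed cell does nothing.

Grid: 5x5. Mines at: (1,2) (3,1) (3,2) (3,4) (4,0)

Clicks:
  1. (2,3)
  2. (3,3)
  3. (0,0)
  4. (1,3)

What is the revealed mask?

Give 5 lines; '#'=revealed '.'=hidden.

Answer: ##...
##.#.
##.#.
...#.
.....

Derivation:
Click 1 (2,3) count=3: revealed 1 new [(2,3)] -> total=1
Click 2 (3,3) count=2: revealed 1 new [(3,3)] -> total=2
Click 3 (0,0) count=0: revealed 6 new [(0,0) (0,1) (1,0) (1,1) (2,0) (2,1)] -> total=8
Click 4 (1,3) count=1: revealed 1 new [(1,3)] -> total=9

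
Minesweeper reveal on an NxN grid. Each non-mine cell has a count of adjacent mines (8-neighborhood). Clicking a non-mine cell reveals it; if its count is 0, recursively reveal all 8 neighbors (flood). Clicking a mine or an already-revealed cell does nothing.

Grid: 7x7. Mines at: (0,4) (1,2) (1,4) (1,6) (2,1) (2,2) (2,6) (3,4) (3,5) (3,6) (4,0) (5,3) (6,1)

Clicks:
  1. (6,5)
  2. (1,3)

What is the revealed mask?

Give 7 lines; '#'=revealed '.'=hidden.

Click 1 (6,5) count=0: revealed 9 new [(4,4) (4,5) (4,6) (5,4) (5,5) (5,6) (6,4) (6,5) (6,6)] -> total=9
Click 2 (1,3) count=4: revealed 1 new [(1,3)] -> total=10

Answer: .......
...#...
.......
.......
....###
....###
....###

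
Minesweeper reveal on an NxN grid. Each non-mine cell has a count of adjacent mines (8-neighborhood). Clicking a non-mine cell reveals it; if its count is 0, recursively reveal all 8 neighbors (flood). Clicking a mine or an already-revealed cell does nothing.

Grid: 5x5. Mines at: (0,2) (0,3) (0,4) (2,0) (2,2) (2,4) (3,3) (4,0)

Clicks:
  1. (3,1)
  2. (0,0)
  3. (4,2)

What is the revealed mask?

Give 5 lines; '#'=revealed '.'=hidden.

Answer: ##...
##...
.....
.#...
..#..

Derivation:
Click 1 (3,1) count=3: revealed 1 new [(3,1)] -> total=1
Click 2 (0,0) count=0: revealed 4 new [(0,0) (0,1) (1,0) (1,1)] -> total=5
Click 3 (4,2) count=1: revealed 1 new [(4,2)] -> total=6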